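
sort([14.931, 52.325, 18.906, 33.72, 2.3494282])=[2.3494282, 14.931, 18.906, 33.72, 52.325]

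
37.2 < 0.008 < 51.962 False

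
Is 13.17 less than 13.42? Yes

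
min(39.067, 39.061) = 39.061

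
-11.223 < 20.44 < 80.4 True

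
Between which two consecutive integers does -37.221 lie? -38 and -37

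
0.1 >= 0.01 True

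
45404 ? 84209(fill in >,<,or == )<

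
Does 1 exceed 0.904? Yes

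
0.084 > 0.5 False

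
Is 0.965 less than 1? Yes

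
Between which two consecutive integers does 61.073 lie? 61 and 62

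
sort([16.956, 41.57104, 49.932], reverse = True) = [49.932, 41.57104, 16.956]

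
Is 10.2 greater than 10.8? No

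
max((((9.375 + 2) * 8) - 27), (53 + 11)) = 64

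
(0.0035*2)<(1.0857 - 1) True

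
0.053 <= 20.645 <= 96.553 True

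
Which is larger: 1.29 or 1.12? 1.29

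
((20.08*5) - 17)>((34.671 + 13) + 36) False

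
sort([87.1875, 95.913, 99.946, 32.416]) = [32.416, 87.1875, 95.913, 99.946]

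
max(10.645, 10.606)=10.645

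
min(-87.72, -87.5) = -87.72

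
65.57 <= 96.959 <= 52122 True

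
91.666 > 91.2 True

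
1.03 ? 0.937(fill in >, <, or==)>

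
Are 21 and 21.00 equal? Yes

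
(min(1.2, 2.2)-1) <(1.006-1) False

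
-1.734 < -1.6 True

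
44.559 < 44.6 True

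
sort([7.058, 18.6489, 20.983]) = [7.058, 18.6489, 20.983]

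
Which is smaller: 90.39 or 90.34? 90.34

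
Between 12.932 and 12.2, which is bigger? 12.932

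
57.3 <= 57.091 False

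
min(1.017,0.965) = 0.965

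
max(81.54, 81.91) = 81.91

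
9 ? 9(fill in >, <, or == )==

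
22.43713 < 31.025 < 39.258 True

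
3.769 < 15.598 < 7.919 False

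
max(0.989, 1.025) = 1.025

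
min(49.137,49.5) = 49.137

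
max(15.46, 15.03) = 15.46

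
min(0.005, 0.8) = 0.005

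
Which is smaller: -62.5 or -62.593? -62.593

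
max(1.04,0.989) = 1.04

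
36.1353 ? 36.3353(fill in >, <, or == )<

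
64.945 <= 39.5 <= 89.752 False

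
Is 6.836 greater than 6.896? No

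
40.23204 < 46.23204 True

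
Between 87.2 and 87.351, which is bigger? 87.351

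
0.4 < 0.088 False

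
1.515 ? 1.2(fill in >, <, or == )>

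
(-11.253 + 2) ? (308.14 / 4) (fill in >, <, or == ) <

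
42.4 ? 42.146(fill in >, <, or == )>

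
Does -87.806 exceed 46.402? No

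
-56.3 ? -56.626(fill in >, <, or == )>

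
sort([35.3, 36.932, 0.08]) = [0.08, 35.3, 36.932]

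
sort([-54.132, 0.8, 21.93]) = [-54.132, 0.8, 21.93]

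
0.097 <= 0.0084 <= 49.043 False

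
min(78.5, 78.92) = 78.5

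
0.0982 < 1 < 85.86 True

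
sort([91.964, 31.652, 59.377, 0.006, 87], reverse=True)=[91.964, 87, 59.377, 31.652, 0.006]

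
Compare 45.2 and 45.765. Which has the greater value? 45.765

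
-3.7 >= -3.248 False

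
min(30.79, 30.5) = 30.5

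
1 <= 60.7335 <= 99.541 True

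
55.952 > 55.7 True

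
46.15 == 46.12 False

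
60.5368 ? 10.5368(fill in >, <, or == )>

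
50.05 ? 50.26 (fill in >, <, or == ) <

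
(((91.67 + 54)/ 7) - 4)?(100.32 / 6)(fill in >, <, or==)>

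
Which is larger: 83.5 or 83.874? 83.874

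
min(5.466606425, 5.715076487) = 5.466606425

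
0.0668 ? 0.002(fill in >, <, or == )>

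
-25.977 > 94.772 False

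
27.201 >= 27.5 False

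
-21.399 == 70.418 False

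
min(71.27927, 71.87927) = 71.27927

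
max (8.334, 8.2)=8.334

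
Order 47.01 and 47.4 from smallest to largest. 47.01, 47.4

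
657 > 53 True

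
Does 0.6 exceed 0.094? Yes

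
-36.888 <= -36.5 True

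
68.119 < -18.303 False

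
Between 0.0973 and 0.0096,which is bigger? 0.0973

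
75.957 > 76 False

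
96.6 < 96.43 False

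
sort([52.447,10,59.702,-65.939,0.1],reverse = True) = [59.702,52.447,10,0.1,-65.939]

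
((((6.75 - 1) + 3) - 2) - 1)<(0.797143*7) False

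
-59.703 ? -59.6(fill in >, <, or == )<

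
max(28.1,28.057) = 28.1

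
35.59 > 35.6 False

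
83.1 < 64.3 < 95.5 False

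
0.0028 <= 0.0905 True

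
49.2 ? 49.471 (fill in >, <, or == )<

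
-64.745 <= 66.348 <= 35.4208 False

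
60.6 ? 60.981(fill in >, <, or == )<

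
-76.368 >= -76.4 True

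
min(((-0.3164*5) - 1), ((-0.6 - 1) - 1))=-2.6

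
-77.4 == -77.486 False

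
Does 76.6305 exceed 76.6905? No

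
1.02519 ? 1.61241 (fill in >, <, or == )<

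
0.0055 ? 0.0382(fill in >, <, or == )<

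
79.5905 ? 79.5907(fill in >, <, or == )<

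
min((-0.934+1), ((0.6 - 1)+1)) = 0.066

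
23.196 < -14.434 False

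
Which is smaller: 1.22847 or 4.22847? 1.22847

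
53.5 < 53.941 True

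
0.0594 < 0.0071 False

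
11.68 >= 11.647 True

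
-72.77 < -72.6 True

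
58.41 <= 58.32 False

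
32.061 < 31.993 False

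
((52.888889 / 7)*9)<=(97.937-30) False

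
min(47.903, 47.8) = 47.8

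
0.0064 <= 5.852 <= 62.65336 True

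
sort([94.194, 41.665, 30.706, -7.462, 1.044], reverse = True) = [94.194, 41.665, 30.706, 1.044, -7.462]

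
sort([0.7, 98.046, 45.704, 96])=[0.7, 45.704, 96, 98.046]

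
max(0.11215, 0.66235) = 0.66235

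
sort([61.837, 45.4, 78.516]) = [45.4, 61.837, 78.516]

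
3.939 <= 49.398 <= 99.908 True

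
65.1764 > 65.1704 True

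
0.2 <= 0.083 False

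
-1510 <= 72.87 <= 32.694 False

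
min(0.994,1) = 0.994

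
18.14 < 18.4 True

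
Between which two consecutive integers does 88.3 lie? 88 and 89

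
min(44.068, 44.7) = 44.068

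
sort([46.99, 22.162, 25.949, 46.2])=[22.162, 25.949, 46.2, 46.99]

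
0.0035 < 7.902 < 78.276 True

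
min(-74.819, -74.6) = -74.819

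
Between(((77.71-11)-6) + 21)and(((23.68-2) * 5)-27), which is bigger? (((77.71-11)-6) + 21)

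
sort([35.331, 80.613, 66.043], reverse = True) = [80.613, 66.043, 35.331]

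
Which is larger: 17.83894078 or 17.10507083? 17.83894078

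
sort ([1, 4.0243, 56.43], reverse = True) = [56.43, 4.0243, 1]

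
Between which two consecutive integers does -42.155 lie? -43 and -42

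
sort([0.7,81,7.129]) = [0.7,7.129,81]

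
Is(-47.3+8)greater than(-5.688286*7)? Yes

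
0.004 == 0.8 False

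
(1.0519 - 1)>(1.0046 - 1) True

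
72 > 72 False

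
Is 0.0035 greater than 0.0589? No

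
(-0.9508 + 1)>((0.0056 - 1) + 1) True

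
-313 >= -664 True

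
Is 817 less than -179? No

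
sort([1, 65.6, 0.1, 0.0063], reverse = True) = [65.6, 1, 0.1, 0.0063]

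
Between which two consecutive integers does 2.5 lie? 2 and 3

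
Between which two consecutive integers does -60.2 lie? -61 and -60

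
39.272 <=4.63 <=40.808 False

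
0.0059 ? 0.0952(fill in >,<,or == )<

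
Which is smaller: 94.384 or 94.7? 94.384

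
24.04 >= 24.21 False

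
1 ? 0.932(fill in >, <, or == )>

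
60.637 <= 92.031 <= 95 True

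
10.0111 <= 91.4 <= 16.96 False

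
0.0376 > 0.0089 True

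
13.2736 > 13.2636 True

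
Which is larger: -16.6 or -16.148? -16.148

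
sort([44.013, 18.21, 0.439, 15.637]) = [0.439, 15.637, 18.21, 44.013]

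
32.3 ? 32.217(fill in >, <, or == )>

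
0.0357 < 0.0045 False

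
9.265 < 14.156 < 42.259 True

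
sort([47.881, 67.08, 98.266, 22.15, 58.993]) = [22.15, 47.881, 58.993, 67.08, 98.266]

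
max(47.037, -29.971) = 47.037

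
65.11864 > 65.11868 False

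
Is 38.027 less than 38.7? Yes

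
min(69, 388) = 69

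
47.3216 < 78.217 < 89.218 True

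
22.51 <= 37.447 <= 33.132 False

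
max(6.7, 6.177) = 6.7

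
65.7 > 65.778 False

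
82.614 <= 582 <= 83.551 False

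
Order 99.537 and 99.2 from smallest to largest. 99.2, 99.537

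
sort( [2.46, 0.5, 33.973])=[0.5, 2.46, 33.973]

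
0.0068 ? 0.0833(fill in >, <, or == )<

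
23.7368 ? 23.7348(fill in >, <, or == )>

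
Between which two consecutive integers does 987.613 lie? 987 and 988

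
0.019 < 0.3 True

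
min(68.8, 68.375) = 68.375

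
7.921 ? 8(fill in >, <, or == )<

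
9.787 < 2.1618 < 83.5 False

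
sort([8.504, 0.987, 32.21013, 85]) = [0.987, 8.504, 32.21013, 85]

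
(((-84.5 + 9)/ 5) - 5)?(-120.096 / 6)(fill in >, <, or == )<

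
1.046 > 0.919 True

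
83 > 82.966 True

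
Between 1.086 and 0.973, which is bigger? 1.086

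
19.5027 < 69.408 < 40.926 False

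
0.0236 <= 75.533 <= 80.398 True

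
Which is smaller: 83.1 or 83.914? 83.1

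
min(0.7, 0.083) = 0.083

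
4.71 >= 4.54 True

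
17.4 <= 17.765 True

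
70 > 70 False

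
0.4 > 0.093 True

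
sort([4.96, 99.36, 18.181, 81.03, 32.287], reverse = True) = [99.36, 81.03, 32.287, 18.181, 4.96]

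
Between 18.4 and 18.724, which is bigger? 18.724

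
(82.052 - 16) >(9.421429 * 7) True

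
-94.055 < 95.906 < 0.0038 False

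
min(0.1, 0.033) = 0.033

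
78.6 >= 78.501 True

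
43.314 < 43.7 True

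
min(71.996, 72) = 71.996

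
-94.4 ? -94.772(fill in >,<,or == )>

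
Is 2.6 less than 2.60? No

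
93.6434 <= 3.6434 False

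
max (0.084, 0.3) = 0.3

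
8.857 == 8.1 False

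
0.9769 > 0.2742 True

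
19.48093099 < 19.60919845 True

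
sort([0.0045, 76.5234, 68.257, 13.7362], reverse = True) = [76.5234, 68.257, 13.7362, 0.0045]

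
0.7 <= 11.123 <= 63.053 True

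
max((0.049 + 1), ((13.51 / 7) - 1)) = 1.049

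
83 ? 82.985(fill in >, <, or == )>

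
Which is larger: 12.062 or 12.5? 12.5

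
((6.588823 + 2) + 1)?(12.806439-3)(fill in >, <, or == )<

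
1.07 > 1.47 False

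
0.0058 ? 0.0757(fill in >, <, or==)<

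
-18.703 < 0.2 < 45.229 True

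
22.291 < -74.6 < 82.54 False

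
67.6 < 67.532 False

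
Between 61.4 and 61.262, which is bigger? 61.4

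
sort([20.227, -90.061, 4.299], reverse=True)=[20.227, 4.299, -90.061]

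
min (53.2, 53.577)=53.2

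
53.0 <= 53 True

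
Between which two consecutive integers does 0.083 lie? 0 and 1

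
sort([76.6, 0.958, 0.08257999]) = [0.08257999, 0.958, 76.6]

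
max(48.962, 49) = 49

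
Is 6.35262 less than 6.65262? Yes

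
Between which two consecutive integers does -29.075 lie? -30 and -29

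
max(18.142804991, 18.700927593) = 18.700927593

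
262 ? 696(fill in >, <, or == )<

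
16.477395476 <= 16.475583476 False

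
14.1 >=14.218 False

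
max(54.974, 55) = 55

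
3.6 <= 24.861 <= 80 True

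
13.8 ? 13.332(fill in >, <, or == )>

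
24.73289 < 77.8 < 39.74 False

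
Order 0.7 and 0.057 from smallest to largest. 0.057, 0.7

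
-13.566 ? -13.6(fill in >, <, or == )>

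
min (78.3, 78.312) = 78.3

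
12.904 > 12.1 True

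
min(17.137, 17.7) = 17.137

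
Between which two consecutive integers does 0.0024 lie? 0 and 1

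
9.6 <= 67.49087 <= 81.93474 True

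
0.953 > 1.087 False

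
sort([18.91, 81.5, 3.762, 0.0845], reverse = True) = [81.5, 18.91, 3.762, 0.0845]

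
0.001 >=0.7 False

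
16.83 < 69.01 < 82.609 True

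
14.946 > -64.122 True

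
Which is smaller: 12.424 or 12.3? 12.3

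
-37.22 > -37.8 True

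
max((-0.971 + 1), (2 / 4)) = 0.5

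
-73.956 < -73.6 True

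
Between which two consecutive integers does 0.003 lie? 0 and 1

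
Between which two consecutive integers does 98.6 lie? 98 and 99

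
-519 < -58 True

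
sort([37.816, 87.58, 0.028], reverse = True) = [87.58, 37.816, 0.028]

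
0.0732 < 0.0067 False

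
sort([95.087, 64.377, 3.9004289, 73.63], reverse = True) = [95.087, 73.63, 64.377, 3.9004289]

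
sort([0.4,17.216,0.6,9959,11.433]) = [0.4,0.6,11.433,17.216,9959]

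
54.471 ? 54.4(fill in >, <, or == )>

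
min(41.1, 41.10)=41.1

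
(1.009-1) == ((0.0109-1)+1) False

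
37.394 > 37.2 True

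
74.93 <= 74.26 False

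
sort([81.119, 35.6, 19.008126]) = [19.008126, 35.6, 81.119]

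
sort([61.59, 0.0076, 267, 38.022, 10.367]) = [0.0076, 10.367, 38.022, 61.59, 267]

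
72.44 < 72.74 True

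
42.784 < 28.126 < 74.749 False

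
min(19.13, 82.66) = 19.13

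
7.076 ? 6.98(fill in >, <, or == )>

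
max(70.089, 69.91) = 70.089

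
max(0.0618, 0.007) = 0.0618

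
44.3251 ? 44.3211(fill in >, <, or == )>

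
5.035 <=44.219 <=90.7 True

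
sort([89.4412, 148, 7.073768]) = [7.073768, 89.4412, 148]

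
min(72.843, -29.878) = -29.878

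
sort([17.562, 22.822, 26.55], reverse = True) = [26.55, 22.822, 17.562]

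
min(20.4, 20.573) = 20.4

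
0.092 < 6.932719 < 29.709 True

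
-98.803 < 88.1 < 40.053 False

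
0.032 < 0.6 True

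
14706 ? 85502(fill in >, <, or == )<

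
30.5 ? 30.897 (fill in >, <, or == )<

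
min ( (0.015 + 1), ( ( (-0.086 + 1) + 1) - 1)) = 0.914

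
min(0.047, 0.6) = 0.047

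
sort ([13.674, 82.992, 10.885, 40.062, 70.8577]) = [10.885, 13.674, 40.062, 70.8577, 82.992]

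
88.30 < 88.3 False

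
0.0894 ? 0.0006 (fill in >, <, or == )>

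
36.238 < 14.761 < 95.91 False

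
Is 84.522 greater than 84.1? Yes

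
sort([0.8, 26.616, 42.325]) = [0.8, 26.616, 42.325]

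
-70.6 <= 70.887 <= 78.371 True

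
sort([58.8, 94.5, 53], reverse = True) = [94.5, 58.8, 53]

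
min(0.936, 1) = 0.936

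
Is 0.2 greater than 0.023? Yes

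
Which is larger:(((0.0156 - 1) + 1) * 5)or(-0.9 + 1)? (-0.9 + 1)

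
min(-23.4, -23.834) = -23.834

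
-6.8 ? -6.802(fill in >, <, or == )>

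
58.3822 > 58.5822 False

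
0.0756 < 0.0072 False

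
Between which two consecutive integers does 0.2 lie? 0 and 1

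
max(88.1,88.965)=88.965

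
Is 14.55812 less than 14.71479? Yes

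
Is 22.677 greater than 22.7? No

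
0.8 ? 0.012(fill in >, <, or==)>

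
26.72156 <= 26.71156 False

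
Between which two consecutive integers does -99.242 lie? -100 and -99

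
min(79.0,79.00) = 79.0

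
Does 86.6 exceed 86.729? No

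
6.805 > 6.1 True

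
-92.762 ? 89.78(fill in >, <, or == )<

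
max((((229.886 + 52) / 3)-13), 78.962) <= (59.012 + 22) True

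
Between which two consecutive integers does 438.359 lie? 438 and 439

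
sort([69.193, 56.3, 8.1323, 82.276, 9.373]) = [8.1323, 9.373, 56.3, 69.193, 82.276]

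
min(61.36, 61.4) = 61.36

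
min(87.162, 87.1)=87.1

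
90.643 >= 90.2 True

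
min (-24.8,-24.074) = -24.8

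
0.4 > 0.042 True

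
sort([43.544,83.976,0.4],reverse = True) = [83.976,43.544,0.4]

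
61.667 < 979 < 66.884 False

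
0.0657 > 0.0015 True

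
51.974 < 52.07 True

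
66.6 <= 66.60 True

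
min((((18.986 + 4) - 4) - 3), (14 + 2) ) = 15.986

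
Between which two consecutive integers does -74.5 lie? -75 and -74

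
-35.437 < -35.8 False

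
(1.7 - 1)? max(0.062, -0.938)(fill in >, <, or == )>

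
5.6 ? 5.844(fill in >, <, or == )<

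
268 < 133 False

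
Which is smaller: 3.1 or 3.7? 3.1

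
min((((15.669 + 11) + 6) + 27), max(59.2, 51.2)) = 59.2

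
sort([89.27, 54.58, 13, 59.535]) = [13, 54.58, 59.535, 89.27]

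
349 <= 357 True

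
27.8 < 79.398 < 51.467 False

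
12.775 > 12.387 True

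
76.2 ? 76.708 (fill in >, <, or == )<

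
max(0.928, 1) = 1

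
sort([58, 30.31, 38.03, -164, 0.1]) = [-164, 0.1, 30.31, 38.03, 58]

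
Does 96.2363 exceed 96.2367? No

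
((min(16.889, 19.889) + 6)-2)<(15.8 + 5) False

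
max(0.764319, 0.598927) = 0.764319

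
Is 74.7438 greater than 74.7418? Yes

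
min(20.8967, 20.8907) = 20.8907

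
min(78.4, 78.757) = 78.4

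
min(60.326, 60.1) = 60.1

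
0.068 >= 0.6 False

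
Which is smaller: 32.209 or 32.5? 32.209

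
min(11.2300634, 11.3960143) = 11.2300634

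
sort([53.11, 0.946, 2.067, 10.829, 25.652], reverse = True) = [53.11, 25.652, 10.829, 2.067, 0.946]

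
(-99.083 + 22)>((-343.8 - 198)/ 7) True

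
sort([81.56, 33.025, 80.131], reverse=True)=[81.56, 80.131, 33.025]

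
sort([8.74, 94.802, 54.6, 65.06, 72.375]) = [8.74, 54.6, 65.06, 72.375, 94.802]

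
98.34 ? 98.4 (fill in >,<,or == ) <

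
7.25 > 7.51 False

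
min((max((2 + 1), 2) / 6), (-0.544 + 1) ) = 0.456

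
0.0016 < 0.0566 True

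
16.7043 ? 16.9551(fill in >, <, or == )<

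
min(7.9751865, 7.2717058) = 7.2717058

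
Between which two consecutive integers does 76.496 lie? 76 and 77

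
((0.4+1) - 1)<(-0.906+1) False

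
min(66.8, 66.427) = 66.427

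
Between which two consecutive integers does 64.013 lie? 64 and 65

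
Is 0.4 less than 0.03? No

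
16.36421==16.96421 False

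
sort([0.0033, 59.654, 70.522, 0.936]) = [0.0033, 0.936, 59.654, 70.522]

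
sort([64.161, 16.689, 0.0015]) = [0.0015, 16.689, 64.161]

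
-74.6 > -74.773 True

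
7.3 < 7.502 True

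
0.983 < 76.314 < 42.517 False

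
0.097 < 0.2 True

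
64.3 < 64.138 False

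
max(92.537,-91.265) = 92.537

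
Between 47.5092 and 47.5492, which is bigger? 47.5492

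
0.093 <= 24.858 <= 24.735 False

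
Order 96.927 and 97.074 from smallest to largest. 96.927, 97.074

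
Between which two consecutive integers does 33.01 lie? 33 and 34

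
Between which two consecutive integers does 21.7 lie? 21 and 22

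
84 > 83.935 True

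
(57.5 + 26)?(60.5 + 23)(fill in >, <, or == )==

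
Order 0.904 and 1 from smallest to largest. 0.904, 1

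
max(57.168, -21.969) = 57.168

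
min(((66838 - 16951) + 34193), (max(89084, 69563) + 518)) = 84080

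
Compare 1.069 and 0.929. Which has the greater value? 1.069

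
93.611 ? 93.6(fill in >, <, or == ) >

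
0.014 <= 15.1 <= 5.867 False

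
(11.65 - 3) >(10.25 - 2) True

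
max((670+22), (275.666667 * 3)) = 827.000001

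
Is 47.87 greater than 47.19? Yes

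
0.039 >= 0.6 False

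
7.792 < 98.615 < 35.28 False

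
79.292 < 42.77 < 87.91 False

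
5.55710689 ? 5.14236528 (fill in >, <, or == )>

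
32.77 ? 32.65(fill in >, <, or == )>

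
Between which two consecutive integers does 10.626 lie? 10 and 11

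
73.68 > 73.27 True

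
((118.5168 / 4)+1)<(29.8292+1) True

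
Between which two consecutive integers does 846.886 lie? 846 and 847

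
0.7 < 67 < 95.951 True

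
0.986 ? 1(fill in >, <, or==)<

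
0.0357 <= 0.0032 False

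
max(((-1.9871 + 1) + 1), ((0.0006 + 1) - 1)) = 0.0129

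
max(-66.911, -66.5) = -66.5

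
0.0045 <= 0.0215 True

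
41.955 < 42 True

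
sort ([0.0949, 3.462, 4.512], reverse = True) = [4.512, 3.462, 0.0949]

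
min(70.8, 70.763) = 70.763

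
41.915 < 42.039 True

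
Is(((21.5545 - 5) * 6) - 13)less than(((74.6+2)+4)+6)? Yes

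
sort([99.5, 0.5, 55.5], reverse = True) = [99.5, 55.5, 0.5]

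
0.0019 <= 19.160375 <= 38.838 True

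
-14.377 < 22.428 True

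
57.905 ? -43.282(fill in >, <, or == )>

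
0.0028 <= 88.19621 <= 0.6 False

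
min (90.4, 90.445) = 90.4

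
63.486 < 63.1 False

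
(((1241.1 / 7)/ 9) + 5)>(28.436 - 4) True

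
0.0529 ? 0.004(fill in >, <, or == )>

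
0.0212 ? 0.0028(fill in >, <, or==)>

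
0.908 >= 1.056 False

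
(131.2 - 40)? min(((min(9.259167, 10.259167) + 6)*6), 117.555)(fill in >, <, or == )<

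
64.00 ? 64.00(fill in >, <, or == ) ==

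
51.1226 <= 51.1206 False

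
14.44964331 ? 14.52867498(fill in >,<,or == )<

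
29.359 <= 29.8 True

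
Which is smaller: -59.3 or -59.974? -59.974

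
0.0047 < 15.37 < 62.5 True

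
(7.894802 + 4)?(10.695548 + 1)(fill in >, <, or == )>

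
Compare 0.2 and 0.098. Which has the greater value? 0.2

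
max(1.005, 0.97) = 1.005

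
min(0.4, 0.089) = 0.089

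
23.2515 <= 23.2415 False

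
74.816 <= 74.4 False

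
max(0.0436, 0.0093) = 0.0436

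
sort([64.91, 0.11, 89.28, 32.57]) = [0.11, 32.57, 64.91, 89.28]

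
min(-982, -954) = -982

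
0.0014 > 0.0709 False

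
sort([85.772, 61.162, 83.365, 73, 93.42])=[61.162, 73, 83.365, 85.772, 93.42]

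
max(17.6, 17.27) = 17.6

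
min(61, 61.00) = 61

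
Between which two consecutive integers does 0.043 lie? 0 and 1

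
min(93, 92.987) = 92.987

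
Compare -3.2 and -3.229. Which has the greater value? -3.2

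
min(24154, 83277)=24154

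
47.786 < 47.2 False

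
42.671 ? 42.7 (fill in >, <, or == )<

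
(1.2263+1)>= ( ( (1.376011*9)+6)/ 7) False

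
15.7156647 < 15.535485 False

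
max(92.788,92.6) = 92.788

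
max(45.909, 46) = 46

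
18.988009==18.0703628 False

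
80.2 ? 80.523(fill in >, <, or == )<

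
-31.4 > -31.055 False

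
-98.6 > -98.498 False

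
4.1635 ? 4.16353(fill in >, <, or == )<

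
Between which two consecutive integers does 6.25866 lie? 6 and 7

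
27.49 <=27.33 False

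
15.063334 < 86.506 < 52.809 False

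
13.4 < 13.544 True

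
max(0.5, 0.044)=0.5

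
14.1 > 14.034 True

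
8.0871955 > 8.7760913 False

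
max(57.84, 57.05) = 57.84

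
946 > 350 True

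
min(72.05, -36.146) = -36.146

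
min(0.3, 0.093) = 0.093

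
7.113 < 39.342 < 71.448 True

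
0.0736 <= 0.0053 False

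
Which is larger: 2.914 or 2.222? 2.914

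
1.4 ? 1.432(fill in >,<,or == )<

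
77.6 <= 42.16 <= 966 False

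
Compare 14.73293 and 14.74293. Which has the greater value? 14.74293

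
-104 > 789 False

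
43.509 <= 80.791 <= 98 True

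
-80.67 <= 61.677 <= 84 True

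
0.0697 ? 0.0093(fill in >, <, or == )>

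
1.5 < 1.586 True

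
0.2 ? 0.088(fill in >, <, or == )>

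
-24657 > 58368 False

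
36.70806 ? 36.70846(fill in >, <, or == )<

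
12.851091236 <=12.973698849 True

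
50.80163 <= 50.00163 False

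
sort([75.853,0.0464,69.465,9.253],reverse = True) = [75.853,69.465,9.253,0.0464]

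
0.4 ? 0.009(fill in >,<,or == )>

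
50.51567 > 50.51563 True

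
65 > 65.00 False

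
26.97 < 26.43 False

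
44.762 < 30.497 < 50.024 False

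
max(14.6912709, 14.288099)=14.6912709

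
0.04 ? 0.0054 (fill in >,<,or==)>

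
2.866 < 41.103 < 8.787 False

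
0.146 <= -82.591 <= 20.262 False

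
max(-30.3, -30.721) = -30.3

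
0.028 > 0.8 False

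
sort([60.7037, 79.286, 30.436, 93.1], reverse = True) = [93.1, 79.286, 60.7037, 30.436]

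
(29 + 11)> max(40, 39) False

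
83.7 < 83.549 False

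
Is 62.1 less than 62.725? Yes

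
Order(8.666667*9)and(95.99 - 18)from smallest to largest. (95.99 - 18), (8.666667*9)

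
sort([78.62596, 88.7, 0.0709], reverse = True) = [88.7, 78.62596, 0.0709]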